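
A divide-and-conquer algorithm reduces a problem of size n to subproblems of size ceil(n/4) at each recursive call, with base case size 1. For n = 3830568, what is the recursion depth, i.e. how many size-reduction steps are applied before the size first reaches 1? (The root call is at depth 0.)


Each step divides the size by 4 (rounding up); after k steps the size is ceil(n/4^k), which equals 1 exactly when 4^k >= n.
So the depth is the smallest k with 4^k >= 3830568, i.e. ceil(log_4(3830568)).
4^10 = 1048576 < 3830568 <= 4194304 = 4^11
Recursion depth = 11


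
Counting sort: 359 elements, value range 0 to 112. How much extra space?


n = 359 (output array)
k = 113 (count array for 113 distinct values)
Extra space = 359 + 113 = 472


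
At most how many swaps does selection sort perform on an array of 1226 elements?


Each of the 1225 passes places one element in its final position.
Pass 1: swap minimum into position 0
Pass 2: swap minimum of remaining into position 1
...
Pass 1225: last two elements, one swap
Maximum swaps = 1226 - 1 = 1225


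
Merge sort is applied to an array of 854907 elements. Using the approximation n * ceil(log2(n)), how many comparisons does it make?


Merge sort divides the array into halves recursively.
Number of levels = ceil(log2(854907)) = 20
At each level, approximately n = 854907 comparisons are needed for merging.
Total comparisons ~ n * ceil(log2(n)) = 854907 * 20 = 17098140


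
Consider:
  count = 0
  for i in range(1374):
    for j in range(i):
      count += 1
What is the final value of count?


For each i, the inner loop runs i times:
  i=0: inner runs 0 times
  i=1: inner runs 1 time
  i=2: inner runs 2 times
  i=3: inner runs 3 times
  i=4: inner runs 4 times
  i=5: inner runs 5 times
  i=6: inner runs 6 times
  i=7: inner runs 7 times
  ...
Total = 0 + 1 + 2 + ... + 1373 = 1374*(1374-1)/2 = 943251


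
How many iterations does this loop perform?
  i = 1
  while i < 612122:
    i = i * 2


The loop variable doubles each iteration:
i = 1 -> 2 -> 4 -> 8 -> 16 -> 32 -> 64 -> 128 -> 256 -> 512 -> 1024 -> 2048 -> 4096 -> 8192 -> 16384 -> 32768 -> 65536 -> 131072 -> 262144 -> 524288 -> 1048576 (stop, 1048576 >= 612122)
Number of doublings = ceil(log2(612122)) = 20


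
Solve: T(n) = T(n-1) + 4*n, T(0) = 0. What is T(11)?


Expanding the recurrence:
T(11) = T(10) + 4*11
       = T(9) + 4*10 + 4*11
       ...
       = T(0) + 4*(1 + 2 + ... + 11)
       = 0 + 4 * 11*12/2
       = 0 + 4 * 66
       = 0 + 264 = 264


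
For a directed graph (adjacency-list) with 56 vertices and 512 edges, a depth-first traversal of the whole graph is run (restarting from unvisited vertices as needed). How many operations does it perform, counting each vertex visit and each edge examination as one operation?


A full DFS traversal visits each vertex once and examines each edge once.
V = 56
E = 512
Sum = 56 + 512 = 568


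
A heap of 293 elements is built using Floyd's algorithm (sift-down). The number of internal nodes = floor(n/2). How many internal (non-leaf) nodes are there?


Leaf nodes occupy roughly half the array.
Sift-down is called for each internal node, starting from the last one.
Internal nodes = floor(n/2) = floor(293/2) = 146


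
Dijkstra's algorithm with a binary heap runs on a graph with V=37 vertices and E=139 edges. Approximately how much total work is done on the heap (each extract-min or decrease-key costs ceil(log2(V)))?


Dijkstra with a binary heap: each vertex is extracted once, each edge may relax once.
Each heap operation costs O(log V).
V + E = 37 + 139 = 176
ceil(log2(37)) = 6 (since 2^5 = 32 < 37 <= 64 = 2^6)
Total heap work = (V+E) * ceil(log2(V)) = 176 * 6 = 1056


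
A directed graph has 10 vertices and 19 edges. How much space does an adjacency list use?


Adjacency list: one list head per vertex + one entry per edge
Vertex heads: 10
Edge entries: 19
Total = 10 + 19 = 29


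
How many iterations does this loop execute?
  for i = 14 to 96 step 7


The loop variable i takes values starting at 14 and increments by 7 each iteration.
Sequence: i = 14, 21, 28, 35, 42, 49, 56, 63, 70, ...
The upper bound 96 is inclusive, so the count is floor((last - first) / step) + 1:
floor((96 - 14) / 7) + 1 = floor(82/7) + 1 = 11 + 1 = 12


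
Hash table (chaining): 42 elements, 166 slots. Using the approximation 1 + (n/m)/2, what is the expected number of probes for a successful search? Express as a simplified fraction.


Computing expected probes:
alpha = 42/166
= 1 + alpha/2
= 1 + 42/(2*166)
= (2*166 + 42) / (2*166)
= 374/332 = 187/166


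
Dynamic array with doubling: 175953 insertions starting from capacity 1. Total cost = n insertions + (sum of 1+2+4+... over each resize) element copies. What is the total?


n = 175953
Insertion costs: 175953
Resizes copy 1, 2, 4, ... up to the largest power of 2 that is <= n-1 = 175952, i.e. 131072.
Copy costs = 1 + 2 + 4 + 8 + 16 + 32 + 64 + 128 + 256 + 512 + 1024 + 2048 + 4096 + 8192 + 16384 + 32768 + 65536 + 131072 = 262143
Total = 175953 + 262143 = 438096


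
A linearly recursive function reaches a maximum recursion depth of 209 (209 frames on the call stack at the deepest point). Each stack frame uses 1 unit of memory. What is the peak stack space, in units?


Maximum recursion depth = 209 frames
Memory per frame = 1 unit
Total stack space = depth * frame_size
= 209 * 1 = 209


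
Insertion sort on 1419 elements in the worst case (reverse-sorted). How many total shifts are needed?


In the worst case (reverse-sorted), each element shifts past all previous:
  Element 1: 1 shifts
  Element 2: 2 shifts
  Element 3: 3 shifts
  Element 4: 4 shifts
  Element 5: 5 shifts
  ...
  Element 1418: 1418 shifts
Total = 1 + 2 + ... + 1418
= 1419*(1419-1)/2 = 1006071


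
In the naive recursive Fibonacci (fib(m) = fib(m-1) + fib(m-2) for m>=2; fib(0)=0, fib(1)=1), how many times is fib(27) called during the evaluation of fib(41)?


Let N(m) = number of times fib(m) is called while evaluating fib(41).
N(41) = 1 (the initial call).
N(40) = 1 (only fib(41) calls it).
For 1 <= m <= 39: fib(m) is called by fib(m+1) and fib(m+2), so
  N(m) = N(m+1) + N(m+2).
fib(0) is called only by fib(2), so N(0) = N(2).
Walk down from m=41:
  N(41)=1, N(40)=1, N(39)=2, N(38)=3, N(37)=5, N(36)=8, N(35)=13, N(34)=21, N(33)=34, N(32)=55, N(31)=89, N(30)=144, N(29)=233, N(28)=377, N(27)=610
N(27) = 610


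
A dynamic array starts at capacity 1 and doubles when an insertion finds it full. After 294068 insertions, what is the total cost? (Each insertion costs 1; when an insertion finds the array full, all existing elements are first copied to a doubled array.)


Insertion cost: 294068 (one per element)
Resizes occur just before inserting elements 2, 3, 5, 9, ...
Elements copied at each resize: 1 + 2 + 4 + 8 + 16 + 32 + 64 + 128 + 256 + 512 + 1024 + 2048 + 4096 + 8192 + 16384 + 32768 + 65536 + 131072 + 262144
Sum of copies = 524287 (geometric series: 2^k - 1)
Total = 294068 + 524287 = 818355


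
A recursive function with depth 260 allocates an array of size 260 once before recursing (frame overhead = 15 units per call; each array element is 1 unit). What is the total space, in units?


Array allocation: 260 units (allocated once)
Stack frames: 260 deep * 15 per frame = 3900 units
Total = 260 + 3900 = 4160


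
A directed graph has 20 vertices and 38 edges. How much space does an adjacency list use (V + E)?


Adjacency list: one list head per vertex + one entry per edge
Vertex heads: 20
Edge entries: 38
Total = 20 + 38 = 58


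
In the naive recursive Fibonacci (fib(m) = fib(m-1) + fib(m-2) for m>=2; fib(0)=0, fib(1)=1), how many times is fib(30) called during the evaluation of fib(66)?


Let N(m) = number of times fib(m) is called while evaluating fib(66).
N(66) = 1 (the initial call).
N(65) = 1 (only fib(66) calls it).
For 1 <= m <= 64: fib(m) is called by fib(m+1) and fib(m+2), so
  N(m) = N(m+1) + N(m+2).
fib(0) is called only by fib(2), so N(0) = N(2).
Walk down from m=66:
  N(66)=1, N(65)=1, N(64)=2, N(63)=3, N(62)=5, N(61)=8, N(60)=13, N(59)=21, N(58)=34, N(57)=55, N(56)=89, N(55)=144, N(54)=233, N(53)=377, N(52)=610, N(51)=987, N(50)=1597, N(49)=2584, N(48)=4181, N(47)=6765, N(46)=10946, N(45)=17711, N(44)=28657, N(43)=46368, N(42)=75025, N(41)=121393, N(40)=196418, N(39)=317811, N(38)=514229, N(37)=832040, N(36)=1346269, N(35)=2178309, N(34)=3524578, N(33)=5702887, N(32)=9227465, N(31)=14930352, N(30)=24157817
N(30) = 24157817


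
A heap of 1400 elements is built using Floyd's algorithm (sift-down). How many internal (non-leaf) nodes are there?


Leaf nodes occupy roughly half the array.
Sift-down is called for each internal node, starting from the last one.
Internal nodes = floor(n/2) = floor(1400/2) = 700


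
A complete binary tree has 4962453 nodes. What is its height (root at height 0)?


In a complete binary tree, level k holds nodes 2^k .. 2^(k+1)-1 (1-indexed).
Height = floor(log2(n)) = floor(log2(4962453)) = 22
Check: 2^22 = 4194304 <= 4962453 < 8388608 = 2^23


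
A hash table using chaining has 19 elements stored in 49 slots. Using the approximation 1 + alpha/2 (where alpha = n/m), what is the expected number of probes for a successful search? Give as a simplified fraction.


Load factor alpha = n/m = 19/49
Expected probes = 1 + alpha/2 = 1 + 19/(2*49)
= 1 + 19/98
= 98/98 + 19/98
= 117/98


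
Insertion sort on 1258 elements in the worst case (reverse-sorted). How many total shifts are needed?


In the worst case (reverse-sorted), each element shifts past all previous:
  Element 1: 1 shifts
  Element 2: 2 shifts
  Element 3: 3 shifts
  Element 4: 4 shifts
  Element 5: 5 shifts
  ...
  Element 1257: 1257 shifts
Total = 1 + 2 + ... + 1257
= 1258*(1258-1)/2 = 790653


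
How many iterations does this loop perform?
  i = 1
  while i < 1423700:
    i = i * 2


The loop variable doubles each iteration:
i = 1 -> 2 -> 4 -> 8 -> 16 -> 32 -> 64 -> 128 -> 256 -> 512 -> 1024 -> 2048 -> 4096 -> 8192 -> 16384 -> 32768 -> 65536 -> 131072 -> 262144 -> 524288 -> 1048576 -> 2097152 (stop, 2097152 >= 1423700)
Number of doublings = ceil(log2(1423700)) = 21


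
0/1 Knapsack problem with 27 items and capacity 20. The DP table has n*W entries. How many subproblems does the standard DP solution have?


The DP table is indexed by (item, capacity).
Rows: 27 items
Columns: 20 capacity values (1 to W)
Total subproblems = 27 * 20 = 540


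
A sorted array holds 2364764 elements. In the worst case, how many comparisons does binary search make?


Halving sequence: 2364764 -> 1182382 -> 591191 -> 295595 -> 147797 -> 73898 -> 36949 -> 18474 -> 9237 -> 4618 -> 2309 -> 1154 -> 577 -> 288 -> 144 -> 72 -> 36 -> 18 -> 9 -> 4 -> 2 -> 1
Number of halvings = 21
Max comparisons = 21 + 1 = 22


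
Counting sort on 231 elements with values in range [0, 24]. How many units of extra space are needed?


Output array size: 231 (to store sorted result)
Count array size: 25 (one slot per possible value, range 0 to 24)
Total extra space = 231 + 25 = 256


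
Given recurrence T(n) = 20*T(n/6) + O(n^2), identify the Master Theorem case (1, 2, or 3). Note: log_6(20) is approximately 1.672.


Master Theorem parameters: a=20, b=6, c=2
log_b(a) = 1.672
Compare b^c with a: 6^2 = 36 > 20, so c > log_b(a).
Comparing c=2 vs log_b(a)=1.672:
2 > 1.672 => Case 3
Result: T(n) = O(n^2)
Master Theorem case = 3


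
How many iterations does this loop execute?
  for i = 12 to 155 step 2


The loop variable i takes values starting at 12 and increments by 2 each iteration.
Sequence: i = 12, 14, 16, 18, 20, 22, 24, 26, 28, ...
The upper bound 155 is inclusive, so the count is floor((last - first) / step) + 1:
floor((155 - 12) / 2) + 1 = floor(143/2) + 1 = 71 + 1 = 72


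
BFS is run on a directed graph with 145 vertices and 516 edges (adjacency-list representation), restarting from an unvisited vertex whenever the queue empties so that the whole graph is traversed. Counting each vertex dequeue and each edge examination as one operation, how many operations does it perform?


A full BFS traversal dequeues each vertex exactly once and examines each directed edge exactly once.
V = 145 (vertex processing cost)
E = 516 (edge examination cost)
Total operations proportional to V + E = 145 + 516 = 661


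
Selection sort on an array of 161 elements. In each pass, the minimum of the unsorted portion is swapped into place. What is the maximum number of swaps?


Selection sort performs one swap per pass:
  Pass 1: find min in positions 0 to 160, swap with position 0
  Pass 2: find min in positions 1 to 160, swap with position 1
  Pass 3: find min in positions 2 to 160, swap with position 2
  Pass 4: find min in positions 3 to 160, swap with position 3
  Pass 5: find min in positions 4 to 160, swap with position 4
  ... (155 more passes)
Total passes (and swaps) = n - 1 = 161 - 1 = 160


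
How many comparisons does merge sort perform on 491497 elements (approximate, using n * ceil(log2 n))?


Recursion depth: ceil(log2(491497)) = 19
Each recursion level merges n = 491497 elements
Total = 491497 * 19 = 9338443


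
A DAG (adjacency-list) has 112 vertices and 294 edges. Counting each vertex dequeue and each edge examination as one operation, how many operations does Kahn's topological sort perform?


V = 112 (vertex processing)
E = 294 (edge processing)
V + E = 112 + 294 = 406


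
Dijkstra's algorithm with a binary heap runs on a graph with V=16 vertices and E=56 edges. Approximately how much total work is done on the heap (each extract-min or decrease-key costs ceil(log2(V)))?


Dijkstra with a binary heap: each vertex is extracted once, each edge may relax once.
Each heap operation costs O(log V).
V + E = 16 + 56 = 72
ceil(log2(16)) = 4 (since 2^3 = 8 < 16 <= 16 = 2^4)
Total heap work = (V+E) * ceil(log2(V)) = 72 * 4 = 288


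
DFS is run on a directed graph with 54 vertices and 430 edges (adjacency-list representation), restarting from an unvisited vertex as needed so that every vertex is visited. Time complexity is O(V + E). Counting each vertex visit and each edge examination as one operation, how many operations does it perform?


A full DFS traversal processes each vertex exactly once (push/pop on stack).
Each directed edge is examined once.
V = 54, E = 430
V + E = 484


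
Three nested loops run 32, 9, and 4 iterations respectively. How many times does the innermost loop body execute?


Loop 1 (outermost): 32 iterations
Loop 2 (middle): 9 iterations per outer
Loop 3 (innermost): 4 iterations per middle
Total = 32 * 9 * 4 = 1152


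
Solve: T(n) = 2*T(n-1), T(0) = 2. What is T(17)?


Unrolling:
T(17) = 2*T(16) = 2^2*T(15) = ... = 2^17*T(0)
= 2^17 * 2
= 131072 * 2 = 262144


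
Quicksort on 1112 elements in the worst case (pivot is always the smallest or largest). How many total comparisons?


In the worst case, each partition step picks the worst pivot:
  Partition 1: 1111 comparisons (n-1 elements to compare)
  Partition 2: 1110 comparisons
  Partition 3: 1109 comparisons
  Partition 4: 1108 comparisons
  Partition 5: 1107 comparisons
  ...
  Last partition: 0 comparisons
Total = (n-1) + (n-2) + ... + 1 + 0 = n*(n-1)/2
= 1112*1111/2 = 617716


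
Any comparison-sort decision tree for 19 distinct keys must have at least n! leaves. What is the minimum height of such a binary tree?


A binary decision tree of height h has at most 2^h leaves and needs at least n! of them, so h >= ceil(log2(n!)).
Compute 19! as a running product:
  x2 = 2, x3 = 6, x4 = 24, x5 = 120
  x6 = 720, x7 = 5040, x8 = 40320, x9 = 362880
  x10 = 3628800, x11 = 39916800, x12 = 479001600, x13 = 6227020800
  x14 = 87178291200, x15 = 1307674368000, x16 = 20922789888000, x17 = 355687428096000
  x18 = 6402373705728000, x19 = 121645100408832000
19! = 121645100408832000
Bracket between powers of 2:
  2^56 = 72057594037927936 < 121645100408832000 <= 144115188075855872 = 2^57
So ceil(log2(19!)) = 57


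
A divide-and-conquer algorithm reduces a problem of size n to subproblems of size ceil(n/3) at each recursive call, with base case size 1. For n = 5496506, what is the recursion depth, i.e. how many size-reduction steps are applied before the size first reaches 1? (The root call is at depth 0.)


Each step divides the size by 3 (rounding up); after k steps the size is ceil(n/3^k), which equals 1 exactly when 3^k >= n.
So the depth is the smallest k with 3^k >= 5496506, i.e. ceil(log_3(5496506)).
3^14 = 4782969 < 5496506 <= 14348907 = 3^15
Recursion depth = 15


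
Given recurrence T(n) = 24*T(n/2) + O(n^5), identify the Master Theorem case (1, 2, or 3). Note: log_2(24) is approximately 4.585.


Master Theorem parameters: a=24, b=2, c=5
log_b(a) = 4.585
Compare b^c with a: 2^5 = 32 > 24, so c > log_b(a).
Comparing c=5 vs log_b(a)=4.585:
5 > 4.585 => Case 3
Result: T(n) = O(n^5)
Master Theorem case = 3


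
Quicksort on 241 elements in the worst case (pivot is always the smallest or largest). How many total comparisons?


In the worst case, each partition step picks the worst pivot:
  Partition 1: 240 comparisons (n-1 elements to compare)
  Partition 2: 239 comparisons
  Partition 3: 238 comparisons
  Partition 4: 237 comparisons
  Partition 5: 236 comparisons
  ...
  Last partition: 0 comparisons
Total = (n-1) + (n-2) + ... + 1 + 0 = n*(n-1)/2
= 241*240/2 = 28920


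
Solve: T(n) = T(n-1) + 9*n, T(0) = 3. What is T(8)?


Expanding the recurrence:
T(8) = T(7) + 9*8
       = T(6) + 9*7 + 9*8
       ...
       = T(0) + 9*(1 + 2 + ... + 8)
       = 3 + 9 * 8*9/2
       = 3 + 9 * 36
       = 3 + 324 = 327


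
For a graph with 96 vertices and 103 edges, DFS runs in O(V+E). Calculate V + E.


A full DFS traversal visits each vertex once and examines each edge once.
V = 96
E = 103
Sum = 96 + 103 = 199


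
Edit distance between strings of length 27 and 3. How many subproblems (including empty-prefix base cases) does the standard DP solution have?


The table includes base cases (empty prefixes).
Rows: (m+1) = 28
Columns: (n+1) = 4
Total = 28 * 4 = 112


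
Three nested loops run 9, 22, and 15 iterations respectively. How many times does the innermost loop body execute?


Loop 1 (outermost): 9 iterations
Loop 2 (middle): 22 iterations per outer
Loop 3 (innermost): 15 iterations per middle
Total = 9 * 22 * 15 = 2970


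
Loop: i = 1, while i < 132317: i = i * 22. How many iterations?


i multiplies by 22 each step:
i = 1 -> 22 -> 484 -> 10648 -> 234256 (stop)
Iterations = ceil(log_22(132317)) = 4


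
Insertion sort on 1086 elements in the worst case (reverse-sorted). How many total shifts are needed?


In the worst case (reverse-sorted), each element shifts past all previous:
  Element 1: 1 shifts
  Element 2: 2 shifts
  Element 3: 3 shifts
  Element 4: 4 shifts
  Element 5: 5 shifts
  ...
  Element 1085: 1085 shifts
Total = 1 + 2 + ... + 1085
= 1086*(1086-1)/2 = 589155


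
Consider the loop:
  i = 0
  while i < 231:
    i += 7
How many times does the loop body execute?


Starting at i = 0, each iteration adds 7.
Iterations until i >= 231:
  Iteration 1: i = 0 -> i = 7
  Iteration 2: i = 7 -> i = 14
  Iteration 3: i = 14 -> i = 21
  Iteration 4: i = 21 -> i = 28
  Iteration 5: i = 28 -> i = 35
  Iteration 6: i = 35 -> i = 42
  Iteration 7: i = 42 -> i = 49
  Iteration 8: i = 49 -> i = 56
  ... continuing ...
Total iterations = ceil(231/7) = 33


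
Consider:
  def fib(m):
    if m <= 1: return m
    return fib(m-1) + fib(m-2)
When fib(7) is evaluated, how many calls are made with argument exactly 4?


Let N(m) = number of times fib(m) is called while evaluating fib(7).
N(7) = 1 (the initial call).
N(6) = 1 (only fib(7) calls it).
For 1 <= m <= 5: fib(m) is called by fib(m+1) and fib(m+2), so
  N(m) = N(m+1) + N(m+2).
fib(0) is called only by fib(2), so N(0) = N(2).
Walk down from m=7:
  N(7)=1, N(6)=1, N(5)=2, N(4)=3
N(4) = 3


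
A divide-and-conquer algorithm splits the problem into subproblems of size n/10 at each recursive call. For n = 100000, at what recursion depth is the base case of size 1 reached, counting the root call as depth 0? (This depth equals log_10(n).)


At each depth, the problem size is divided by 10:
  Depth 0: problem size = 100000
  Depth 1: problem size = 10000
  Depth 2: problem size = 1000
  Depth 3: problem size = 100
  Depth 4: problem size = 10
  Depth 5: problem size = 1 (base case)
The base case is reached at depth log_10(100000) = 5 (the tree has 6 levels counting depth 0, but the depth asked for is 5).
Recursion depth = 5


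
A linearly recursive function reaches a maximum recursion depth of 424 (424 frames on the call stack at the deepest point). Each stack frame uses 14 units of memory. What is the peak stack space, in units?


Maximum recursion depth = 424 frames
Memory per frame = 14 units
Total stack space = depth * frame_size
= 424 * 14 = 5936


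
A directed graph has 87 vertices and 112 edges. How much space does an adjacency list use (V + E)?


Adjacency list: one list head per vertex + one entry per edge
Vertex heads: 87
Edge entries: 112
Total = 87 + 112 = 199


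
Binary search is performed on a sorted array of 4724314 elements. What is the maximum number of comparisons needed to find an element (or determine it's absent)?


Binary search halves the search space each comparison:
  Step 1: search space = 4724314 -> 2362157
  Step 2: search space = 2362157 -> 1181078
  Step 3: search space = 1181078 -> 590539
  Step 4: search space = 590539 -> 295269
  Step 5: search space = 295269 -> 147634
  Step 6: search space = 147634 -> 73817
  Step 7: search space = 73817 -> 36908
  Step 8: search space = 36908 -> 18454
  Step 9: search space = 18454 -> 9227
  Step 10: search space = 9227 -> 4613
  Step 11: search space = 4613 -> 2306
  Step 12: search space = 2306 -> 1153
  Step 13: search space = 1153 -> 576
  Step 14: search space = 576 -> 288
  Step 15: search space = 288 -> 144
  Step 16: search space = 144 -> 72
  Step 17: search space = 72 -> 36
  Step 18: search space = 36 -> 18
  Step 19: search space = 18 -> 9
  Step 20: search space = 9 -> 4
  Step 21: search space = 4 -> 2
  Step 22: search space = 2 -> 1
  Step 23: search space = 1 (final check)
Maximum comparisons = floor(log2(4724314)) + 1 = 22 + 1 = 23


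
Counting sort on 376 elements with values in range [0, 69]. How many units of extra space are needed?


Output array size: 376 (to store sorted result)
Count array size: 70 (one slot per possible value, range 0 to 69)
Total extra space = 376 + 70 = 446


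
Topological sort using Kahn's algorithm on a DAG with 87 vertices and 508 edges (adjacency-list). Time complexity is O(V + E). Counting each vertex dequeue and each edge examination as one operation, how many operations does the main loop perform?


Kahn's algorithm:
  1. Compute in-degrees: O(V + E)
  2. Process queue: each vertex dequeued once (O(V))
     each edge examined once (O(E))
Total = V + E = 87 + 508 = 595


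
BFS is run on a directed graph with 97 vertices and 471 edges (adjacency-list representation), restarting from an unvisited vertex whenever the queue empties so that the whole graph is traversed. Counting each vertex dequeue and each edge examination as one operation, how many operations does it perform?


A full BFS traversal dequeues each vertex exactly once and examines each directed edge exactly once.
V = 97 (vertex processing cost)
E = 471 (edge examination cost)
Total operations proportional to V + E = 97 + 471 = 568


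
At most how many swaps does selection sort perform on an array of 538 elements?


Each of the 537 passes places one element in its final position.
Pass 1: swap minimum into position 0
Pass 2: swap minimum of remaining into position 1
...
Pass 537: last two elements, one swap
Maximum swaps = 538 - 1 = 537


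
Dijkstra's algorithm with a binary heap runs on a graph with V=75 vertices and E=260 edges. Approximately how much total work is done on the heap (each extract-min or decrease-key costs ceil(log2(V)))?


Dijkstra with a binary heap: each vertex is extracted once, each edge may relax once.
Each heap operation costs O(log V).
V + E = 75 + 260 = 335
ceil(log2(75)) = 7 (since 2^6 = 64 < 75 <= 128 = 2^7)
Total heap work = (V+E) * ceil(log2(V)) = 335 * 7 = 2345


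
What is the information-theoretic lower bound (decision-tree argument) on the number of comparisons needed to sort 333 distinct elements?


A binary decision tree of height h has at most 2^h leaves and needs at least n! of them, so h >= ceil(log2(n!)).
333! is far too large to multiply out, so use Stirling's series:
  ln(n!) ~ n ln n - n + (1/2) ln(2 pi n) + 1/(12n)  (error below 1/(360 n^3), negligible here)
  ln(333) = 5.8081425
  n ln n = 333 * 5.8081425 = 1934.1115
  (1/2) ln(2 pi * 333) = (1/2) ln(2092.3007) = 3.8230
  1/(12*333) = 0.0003
  ln(333!) ~ 1934.1115 - 333 + 3.8230 + 0.0003 = 1604.9348
Convert to base 2: log2(333!) = 1604.9348 / ln 2 = 1604.9348 / 0.69314718 = 2315.4315
ceil(2315.4315) = 2316


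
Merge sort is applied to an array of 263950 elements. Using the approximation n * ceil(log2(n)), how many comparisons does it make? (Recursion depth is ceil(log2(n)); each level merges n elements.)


Merge sort divides the array into halves recursively.
Number of levels = ceil(log2(263950)) = 19
At each level, approximately n = 263950 comparisons are needed for merging.
Total comparisons ~ n * ceil(log2(n)) = 263950 * 19 = 5015050


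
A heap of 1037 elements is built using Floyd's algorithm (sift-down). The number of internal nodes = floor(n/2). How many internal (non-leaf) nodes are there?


Leaf nodes occupy roughly half the array.
Sift-down is called for each internal node, starting from the last one.
Internal nodes = floor(n/2) = floor(1037/2) = 518


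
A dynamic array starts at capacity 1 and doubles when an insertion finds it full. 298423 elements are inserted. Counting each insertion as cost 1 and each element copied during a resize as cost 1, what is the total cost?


n = 298423
Insertion costs: 298423
Resizes copy 1, 2, 4, ... up to the largest power of 2 that is <= n-1 = 298422, i.e. 262144.
Copy costs = 1 + 2 + 4 + 8 + 16 + 32 + 64 + 128 + 256 + 512 + 1024 + 2048 + 4096 + 8192 + 16384 + 32768 + 65536 + 131072 + 262144 = 524287
Total = 298423 + 524287 = 822710


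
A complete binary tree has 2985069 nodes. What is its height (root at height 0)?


In a complete binary tree, level k holds nodes 2^k .. 2^(k+1)-1 (1-indexed).
Height = floor(log2(n)) = floor(log2(2985069)) = 21
Check: 2^21 = 2097152 <= 2985069 < 4194304 = 2^22


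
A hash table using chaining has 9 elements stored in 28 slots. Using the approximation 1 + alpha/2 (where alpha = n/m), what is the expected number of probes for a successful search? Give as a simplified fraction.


Load factor alpha = n/m = 9/28
Expected probes = 1 + alpha/2 = 1 + 9/(2*28)
= 1 + 9/56
= 56/56 + 9/56
= 65/56


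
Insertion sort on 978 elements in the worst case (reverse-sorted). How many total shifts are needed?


In the worst case (reverse-sorted), each element shifts past all previous:
  Element 1: 1 shifts
  Element 2: 2 shifts
  Element 3: 3 shifts
  Element 4: 4 shifts
  Element 5: 5 shifts
  ...
  Element 977: 977 shifts
Total = 1 + 2 + ... + 977
= 978*(978-1)/2 = 477753


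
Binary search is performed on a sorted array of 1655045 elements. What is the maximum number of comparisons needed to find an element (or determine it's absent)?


Binary search halves the search space each comparison:
  Step 1: search space = 1655045 -> 827522
  Step 2: search space = 827522 -> 413761
  Step 3: search space = 413761 -> 206880
  Step 4: search space = 206880 -> 103440
  Step 5: search space = 103440 -> 51720
  Step 6: search space = 51720 -> 25860
  Step 7: search space = 25860 -> 12930
  Step 8: search space = 12930 -> 6465
  Step 9: search space = 6465 -> 3232
  Step 10: search space = 3232 -> 1616
  Step 11: search space = 1616 -> 808
  Step 12: search space = 808 -> 404
  Step 13: search space = 404 -> 202
  Step 14: search space = 202 -> 101
  Step 15: search space = 101 -> 50
  Step 16: search space = 50 -> 25
  Step 17: search space = 25 -> 12
  Step 18: search space = 12 -> 6
  Step 19: search space = 6 -> 3
  Step 20: search space = 3 -> 1
  Step 21: search space = 1 (final check)
Maximum comparisons = floor(log2(1655045)) + 1 = 20 + 1 = 21


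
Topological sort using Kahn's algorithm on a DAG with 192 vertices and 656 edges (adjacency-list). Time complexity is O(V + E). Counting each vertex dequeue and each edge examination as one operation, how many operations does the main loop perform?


Kahn's algorithm:
  1. Compute in-degrees: O(V + E)
  2. Process queue: each vertex dequeued once (O(V))
     each edge examined once (O(E))
Total = V + E = 192 + 656 = 848


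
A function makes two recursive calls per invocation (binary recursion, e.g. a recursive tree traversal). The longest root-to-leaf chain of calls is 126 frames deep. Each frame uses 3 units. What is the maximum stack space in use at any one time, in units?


Binary recursion: the two calls run one after the other, so only one root-to-leaf chain of frames is on the stack at a time.
Maximum depth (longest chain) = 126 frames
Each frame = 3 units
Max stack space = 126 * 3 = 378


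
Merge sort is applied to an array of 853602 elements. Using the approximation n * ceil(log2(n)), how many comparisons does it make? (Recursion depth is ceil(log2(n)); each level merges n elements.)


Merge sort divides the array into halves recursively.
Number of levels = ceil(log2(853602)) = 20
At each level, approximately n = 853602 comparisons are needed for merging.
Total comparisons ~ n * ceil(log2(n)) = 853602 * 20 = 17072040


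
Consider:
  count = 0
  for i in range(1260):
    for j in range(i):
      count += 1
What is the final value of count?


For each i, the inner loop runs i times:
  i=0: inner runs 0 times
  i=1: inner runs 1 time
  i=2: inner runs 2 times
  i=3: inner runs 3 times
  i=4: inner runs 4 times
  i=5: inner runs 5 times
  i=6: inner runs 6 times
  i=7: inner runs 7 times
  ...
Total = 0 + 1 + 2 + ... + 1259 = 1260*(1260-1)/2 = 793170


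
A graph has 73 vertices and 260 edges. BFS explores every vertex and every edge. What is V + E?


A full BFS traversal dequeues each vertex once and examines each edge once.
Vertex visits: 73
Edge visits: 260
V + E = 73 + 260 = 333


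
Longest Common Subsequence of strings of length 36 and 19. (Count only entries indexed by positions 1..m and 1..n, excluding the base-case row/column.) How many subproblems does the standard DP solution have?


DP table indexed by positions in both strings.
First string: 36 positions
Second string: 19 positions
Total = 36 * 19 = 684


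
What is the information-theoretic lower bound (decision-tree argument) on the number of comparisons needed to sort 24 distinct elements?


A binary decision tree of height h has at most 2^h leaves and needs at least n! of them, so h >= ceil(log2(n!)).
Compute 24! as a running product:
  x2 = 2, x3 = 6, x4 = 24, x5 = 120
  x6 = 720, x7 = 5040, x8 = 40320, x9 = 362880
  x10 = 3628800, x11 = 39916800, x12 = 479001600, x13 = 6227020800
  x14 = 87178291200, x15 = 1307674368000, x16 = 20922789888000, x17 = 355687428096000
  x18 = 6402373705728000, x19 = 121645100408832000, x20 = 2432902008176640000, x21 = 51090942171709440000
  x22 = 1124000727777607680000, x23 = 25852016738884976640000, x24 = 620448401733239439360000
24! = 620448401733239439360000
Bracket between powers of 2:
  2^79 = 604462909807314587353088 < 620448401733239439360000 <= 1208925819614629174706176 = 2^80
So ceil(log2(24!)) = 80


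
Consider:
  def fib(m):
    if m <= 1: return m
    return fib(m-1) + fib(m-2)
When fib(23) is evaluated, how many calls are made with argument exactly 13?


Let N(m) = number of times fib(m) is called while evaluating fib(23).
N(23) = 1 (the initial call).
N(22) = 1 (only fib(23) calls it).
For 1 <= m <= 21: fib(m) is called by fib(m+1) and fib(m+2), so
  N(m) = N(m+1) + N(m+2).
fib(0) is called only by fib(2), so N(0) = N(2).
Walk down from m=23:
  N(23)=1, N(22)=1, N(21)=2, N(20)=3, N(19)=5, N(18)=8, N(17)=13, N(16)=21, N(15)=34, N(14)=55, N(13)=89
N(13) = 89


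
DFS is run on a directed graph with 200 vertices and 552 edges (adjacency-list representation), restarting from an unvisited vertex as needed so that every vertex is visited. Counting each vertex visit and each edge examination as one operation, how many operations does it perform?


A full DFS traversal processes each vertex exactly once (push/pop on stack).
Each directed edge is examined once.
V = 200, E = 552
V + E = 752


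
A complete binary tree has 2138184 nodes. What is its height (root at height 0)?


In a complete binary tree, level k holds nodes 2^k .. 2^(k+1)-1 (1-indexed).
Height = floor(log2(n)) = floor(log2(2138184)) = 21
Check: 2^21 = 2097152 <= 2138184 < 4194304 = 2^22


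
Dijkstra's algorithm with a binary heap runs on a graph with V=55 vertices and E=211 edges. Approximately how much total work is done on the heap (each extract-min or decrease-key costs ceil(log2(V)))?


Dijkstra with a binary heap: each vertex is extracted once, each edge may relax once.
Each heap operation costs O(log V).
V + E = 55 + 211 = 266
ceil(log2(55)) = 6 (since 2^5 = 32 < 55 <= 64 = 2^6)
Total heap work = (V+E) * ceil(log2(V)) = 266 * 6 = 1596


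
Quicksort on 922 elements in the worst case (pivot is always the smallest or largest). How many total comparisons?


In the worst case, each partition step picks the worst pivot:
  Partition 1: 921 comparisons (n-1 elements to compare)
  Partition 2: 920 comparisons
  Partition 3: 919 comparisons
  Partition 4: 918 comparisons
  Partition 5: 917 comparisons
  ...
  Last partition: 0 comparisons
Total = (n-1) + (n-2) + ... + 1 + 0 = n*(n-1)/2
= 922*921/2 = 424581


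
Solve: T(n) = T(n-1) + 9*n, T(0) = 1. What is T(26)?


Expanding the recurrence:
T(26) = T(25) + 9*26
       = T(24) + 9*25 + 9*26
       ...
       = T(0) + 9*(1 + 2 + ... + 26)
       = 1 + 9 * 26*27/2
       = 1 + 9 * 351
       = 1 + 3159 = 3160


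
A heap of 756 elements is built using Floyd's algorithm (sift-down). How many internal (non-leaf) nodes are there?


Leaf nodes occupy roughly half the array.
Sift-down is called for each internal node, starting from the last one.
Internal nodes = floor(n/2) = floor(756/2) = 378


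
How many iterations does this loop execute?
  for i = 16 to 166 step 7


The loop variable i takes values starting at 16 and increments by 7 each iteration.
Sequence: i = 16, 23, 30, 37, 44, 51, 58, 65, 72, ...
The upper bound 166 is inclusive, so the count is floor((last - first) / step) + 1:
floor((166 - 16) / 7) + 1 = floor(150/7) + 1 = 21 + 1 = 22


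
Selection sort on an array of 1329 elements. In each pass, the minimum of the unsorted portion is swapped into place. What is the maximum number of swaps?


Selection sort performs one swap per pass:
  Pass 1: find min in positions 0 to 1328, swap with position 0
  Pass 2: find min in positions 1 to 1328, swap with position 1
  Pass 3: find min in positions 2 to 1328, swap with position 2
  Pass 4: find min in positions 3 to 1328, swap with position 3
  Pass 5: find min in positions 4 to 1328, swap with position 4
  ... (1323 more passes)
Total passes (and swaps) = n - 1 = 1329 - 1 = 1328


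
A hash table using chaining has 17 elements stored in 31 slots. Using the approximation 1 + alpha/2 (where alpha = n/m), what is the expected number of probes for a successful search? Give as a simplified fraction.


Load factor alpha = n/m = 17/31
Expected probes = 1 + alpha/2 = 1 + 17/(2*31)
= 1 + 17/62
= 62/62 + 17/62
= 79/62


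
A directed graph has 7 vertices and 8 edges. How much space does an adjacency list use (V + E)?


Adjacency list: one list head per vertex + one entry per edge
Vertex heads: 7
Edge entries: 8
Total = 7 + 8 = 15


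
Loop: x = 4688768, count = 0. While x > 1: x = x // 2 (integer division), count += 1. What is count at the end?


The variable x halves each step:
x = 4688768 -> 2344384 -> 1172192 -> 586096 -> 293048 -> 146524 -> 73262 -> 36631 -> 18315 -> 9157 -> 4578 -> 2289 -> 1144 -> 572 -> 286 -> 143 -> 71 -> 35 -> 17 -> 8 -> 4 -> 2 -> 1
Number of halvings = floor(log2(4688768)) = 22


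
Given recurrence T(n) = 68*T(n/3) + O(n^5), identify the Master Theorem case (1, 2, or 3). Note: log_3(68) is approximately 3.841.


Master Theorem parameters: a=68, b=3, c=5
log_b(a) = 3.841
Compare b^c with a: 3^5 = 243 > 68, so c > log_b(a).
Comparing c=5 vs log_b(a)=3.841:
5 > 3.841 => Case 3
Result: T(n) = O(n^5)
Master Theorem case = 3


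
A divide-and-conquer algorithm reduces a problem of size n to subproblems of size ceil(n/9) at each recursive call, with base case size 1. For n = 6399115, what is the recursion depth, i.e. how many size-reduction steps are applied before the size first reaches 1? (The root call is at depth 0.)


Each step divides the size by 9 (rounding up); after k steps the size is ceil(n/9^k), which equals 1 exactly when 9^k >= n.
So the depth is the smallest k with 9^k >= 6399115, i.e. ceil(log_9(6399115)).
9^7 = 4782969 < 6399115 <= 43046721 = 9^8
Recursion depth = 8


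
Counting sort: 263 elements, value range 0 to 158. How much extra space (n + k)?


n = 263 (output array)
k = 159 (count array for 159 distinct values)
Extra space = 263 + 159 = 422


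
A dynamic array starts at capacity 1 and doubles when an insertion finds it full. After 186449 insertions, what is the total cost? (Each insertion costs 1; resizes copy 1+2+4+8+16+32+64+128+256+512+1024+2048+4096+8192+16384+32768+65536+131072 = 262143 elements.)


Insertion cost: 186449 (one per element)
Resizes occur just before inserting elements 2, 3, 5, 9, ...
Elements copied at each resize: 1 + 2 + 4 + 8 + 16 + 32 + 64 + 128 + 256 + 512 + 1024 + 2048 + 4096 + 8192 + 16384 + 32768 + 65536 + 131072
Sum of copies = 262143 (geometric series: 2^k - 1)
Total = 186449 + 262143 = 448592


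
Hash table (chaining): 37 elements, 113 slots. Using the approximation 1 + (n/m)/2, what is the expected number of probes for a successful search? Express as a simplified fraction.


Computing expected probes:
alpha = 37/113
= 1 + alpha/2
= 1 + 37/(2*113)
= (2*113 + 37) / (2*113)
= 263/226


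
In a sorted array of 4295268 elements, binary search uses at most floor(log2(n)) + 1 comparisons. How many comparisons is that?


Halving sequence: 4295268 -> 2147634 -> 1073817 -> 536908 -> 268454 -> 134227 -> 67113 -> 33556 -> 16778 -> 8389 -> 4194 -> 2097 -> 1048 -> 524 -> 262 -> 131 -> 65 -> 32 -> 16 -> 8 -> 4 -> 2 -> 1
Number of halvings = 22
Max comparisons = 22 + 1 = 23


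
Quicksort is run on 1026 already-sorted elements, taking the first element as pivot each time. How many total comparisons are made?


Sum of comparisons per partition:
1025 + 1024 + ... + 1 + 0
= 1026 * (1026 - 1) / 2
= 1026 * 1025 / 2
= 525825


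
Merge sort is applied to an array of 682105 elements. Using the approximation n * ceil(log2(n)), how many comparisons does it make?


Merge sort divides the array into halves recursively.
Number of levels = ceil(log2(682105)) = 20
At each level, approximately n = 682105 comparisons are needed for merging.
Total comparisons ~ n * ceil(log2(n)) = 682105 * 20 = 13642100


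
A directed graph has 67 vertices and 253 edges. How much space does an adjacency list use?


Adjacency list: one list head per vertex + one entry per edge
Vertex heads: 67
Edge entries: 253
Total = 67 + 253 = 320


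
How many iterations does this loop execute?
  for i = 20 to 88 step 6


The loop variable i takes values starting at 20 and increments by 6 each iteration.
Sequence: i = 20, 26, 32, 38, 44, 50, 56, 62, 68, ...
The upper bound 88 is inclusive, so the count is floor((last - first) / step) + 1:
floor((88 - 20) / 6) + 1 = floor(68/6) + 1 = 11 + 1 = 12
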